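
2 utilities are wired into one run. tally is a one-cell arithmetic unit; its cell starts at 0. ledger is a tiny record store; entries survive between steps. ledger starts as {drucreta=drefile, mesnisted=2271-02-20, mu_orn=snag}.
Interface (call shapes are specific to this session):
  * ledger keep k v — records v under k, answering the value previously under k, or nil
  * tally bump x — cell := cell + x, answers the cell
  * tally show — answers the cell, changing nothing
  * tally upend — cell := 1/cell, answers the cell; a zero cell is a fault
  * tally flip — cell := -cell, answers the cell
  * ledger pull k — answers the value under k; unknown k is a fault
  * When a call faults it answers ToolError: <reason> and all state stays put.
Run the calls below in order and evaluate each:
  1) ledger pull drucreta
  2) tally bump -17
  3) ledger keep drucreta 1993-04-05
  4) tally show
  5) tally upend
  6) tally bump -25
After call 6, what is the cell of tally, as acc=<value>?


I use ledger pull(drucreta), giving drefile.
I call tally bump(-17), → -17.
Then ledger keep(drucreta, 1993-04-05), and observe drefile.
Calling tally show, and see -17.
I use tally upend(), and get -1/17.
I run tally bump(-25), — result: -426/17.

Answer: acc=-426/17


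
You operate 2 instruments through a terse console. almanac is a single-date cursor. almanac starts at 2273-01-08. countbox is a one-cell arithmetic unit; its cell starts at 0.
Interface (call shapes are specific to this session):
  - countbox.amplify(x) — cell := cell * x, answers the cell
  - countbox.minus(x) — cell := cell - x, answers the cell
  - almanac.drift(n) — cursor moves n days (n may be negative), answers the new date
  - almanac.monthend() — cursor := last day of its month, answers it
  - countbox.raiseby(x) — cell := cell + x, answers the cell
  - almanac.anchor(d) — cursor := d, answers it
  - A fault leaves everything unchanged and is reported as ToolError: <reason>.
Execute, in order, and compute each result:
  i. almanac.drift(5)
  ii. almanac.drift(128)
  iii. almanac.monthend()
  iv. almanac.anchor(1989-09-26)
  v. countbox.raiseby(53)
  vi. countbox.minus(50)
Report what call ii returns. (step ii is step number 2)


Answer: 2273-05-21

Derivation:
Act: almanac.drift[n: 5]
Obs: 2273-01-13
Act: almanac.drift[n: 128]
Obs: 2273-05-21
Act: almanac.monthend[]
Obs: 2273-05-31
Act: almanac.anchor[d: 1989-09-26]
Obs: 1989-09-26
Act: countbox.raiseby[x: 53]
Obs: 53
Act: countbox.minus[x: 50]
Obs: 3


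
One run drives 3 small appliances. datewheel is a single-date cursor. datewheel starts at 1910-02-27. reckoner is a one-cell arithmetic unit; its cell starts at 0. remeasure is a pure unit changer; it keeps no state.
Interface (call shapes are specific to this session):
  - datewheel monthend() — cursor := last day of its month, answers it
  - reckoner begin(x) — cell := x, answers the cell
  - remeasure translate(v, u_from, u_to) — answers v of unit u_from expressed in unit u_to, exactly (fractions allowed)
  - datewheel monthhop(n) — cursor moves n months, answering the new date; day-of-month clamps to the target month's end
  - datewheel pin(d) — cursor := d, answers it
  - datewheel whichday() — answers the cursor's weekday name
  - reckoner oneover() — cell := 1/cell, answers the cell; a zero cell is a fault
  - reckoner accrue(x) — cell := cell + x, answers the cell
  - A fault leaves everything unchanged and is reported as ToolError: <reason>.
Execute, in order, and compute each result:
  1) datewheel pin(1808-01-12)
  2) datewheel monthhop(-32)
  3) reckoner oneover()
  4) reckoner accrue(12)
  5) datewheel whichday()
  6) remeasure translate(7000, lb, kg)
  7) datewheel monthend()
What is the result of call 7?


-> datewheel pin(d='1808-01-12')
<- 1808-01-12
-> datewheel monthhop(n='-32')
<- 1805-05-12
-> reckoner oneover()
<- ToolError: reciprocal of zero
-> reckoner accrue(x='12')
<- 12
-> datewheel whichday()
<- Sunday
-> remeasure translate(v='7000', u_from='lb', u_to='kg')
<- 317514659/100000
-> datewheel monthend()
<- 1805-05-31

Answer: 1805-05-31


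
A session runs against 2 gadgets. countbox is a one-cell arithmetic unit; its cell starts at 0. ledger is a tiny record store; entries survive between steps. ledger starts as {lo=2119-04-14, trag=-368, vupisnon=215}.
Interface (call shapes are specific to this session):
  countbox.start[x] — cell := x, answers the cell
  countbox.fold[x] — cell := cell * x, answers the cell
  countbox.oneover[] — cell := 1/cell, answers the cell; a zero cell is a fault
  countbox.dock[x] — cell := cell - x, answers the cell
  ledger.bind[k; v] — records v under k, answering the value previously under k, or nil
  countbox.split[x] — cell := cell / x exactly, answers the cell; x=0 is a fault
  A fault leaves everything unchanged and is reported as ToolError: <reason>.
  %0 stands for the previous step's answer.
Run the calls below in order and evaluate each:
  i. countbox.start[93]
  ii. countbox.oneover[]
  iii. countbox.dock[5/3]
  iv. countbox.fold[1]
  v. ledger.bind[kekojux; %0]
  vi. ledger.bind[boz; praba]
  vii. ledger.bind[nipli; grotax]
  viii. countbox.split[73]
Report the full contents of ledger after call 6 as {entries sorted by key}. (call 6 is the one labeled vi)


~$ start x='93'
= 93
~$ oneover
= 1/93
~$ dock x='5/3'
= -154/93
~$ fold x='1'
= -154/93
~$ bind k='kekojux' v='%0'
= nil
~$ bind k='boz' v='praba'
= nil
~$ bind k='nipli' v='grotax'
= nil
~$ split x='73'
= -154/6789

Answer: {boz=praba, kekojux=-154/93, lo=2119-04-14, trag=-368, vupisnon=215}


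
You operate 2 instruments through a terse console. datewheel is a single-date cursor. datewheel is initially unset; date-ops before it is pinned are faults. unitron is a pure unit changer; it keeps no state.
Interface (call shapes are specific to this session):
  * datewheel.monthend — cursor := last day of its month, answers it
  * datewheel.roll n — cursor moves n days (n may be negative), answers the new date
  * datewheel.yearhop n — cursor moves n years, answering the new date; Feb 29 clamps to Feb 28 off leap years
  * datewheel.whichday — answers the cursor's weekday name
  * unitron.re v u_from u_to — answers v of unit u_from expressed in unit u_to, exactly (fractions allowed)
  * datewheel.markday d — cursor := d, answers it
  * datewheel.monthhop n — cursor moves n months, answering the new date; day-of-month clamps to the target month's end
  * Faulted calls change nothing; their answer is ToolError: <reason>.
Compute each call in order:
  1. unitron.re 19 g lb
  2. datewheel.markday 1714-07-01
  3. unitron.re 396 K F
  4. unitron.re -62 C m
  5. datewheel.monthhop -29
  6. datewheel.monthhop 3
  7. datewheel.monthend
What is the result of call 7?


Invoking unitron.re with v=19, u_from=g, u_to=lb, and observe 1900000/45359237.
I try datewheel.markday with d=1714-07-01, and get 1714-07-01.
I run unitron.re with v=396, u_from=K, u_to=F, and observe 25313/100.
Now I run unitron.re with v=-62, u_from=C, u_to=m, which returns ToolError: incompatible units.
I call datewheel.monthhop with n=-29, which returns 1712-02-01.
Now I run datewheel.monthhop with n=3, and observe 1712-05-01.
I try datewheel.monthend, → 1712-05-31.

Answer: 1712-05-31


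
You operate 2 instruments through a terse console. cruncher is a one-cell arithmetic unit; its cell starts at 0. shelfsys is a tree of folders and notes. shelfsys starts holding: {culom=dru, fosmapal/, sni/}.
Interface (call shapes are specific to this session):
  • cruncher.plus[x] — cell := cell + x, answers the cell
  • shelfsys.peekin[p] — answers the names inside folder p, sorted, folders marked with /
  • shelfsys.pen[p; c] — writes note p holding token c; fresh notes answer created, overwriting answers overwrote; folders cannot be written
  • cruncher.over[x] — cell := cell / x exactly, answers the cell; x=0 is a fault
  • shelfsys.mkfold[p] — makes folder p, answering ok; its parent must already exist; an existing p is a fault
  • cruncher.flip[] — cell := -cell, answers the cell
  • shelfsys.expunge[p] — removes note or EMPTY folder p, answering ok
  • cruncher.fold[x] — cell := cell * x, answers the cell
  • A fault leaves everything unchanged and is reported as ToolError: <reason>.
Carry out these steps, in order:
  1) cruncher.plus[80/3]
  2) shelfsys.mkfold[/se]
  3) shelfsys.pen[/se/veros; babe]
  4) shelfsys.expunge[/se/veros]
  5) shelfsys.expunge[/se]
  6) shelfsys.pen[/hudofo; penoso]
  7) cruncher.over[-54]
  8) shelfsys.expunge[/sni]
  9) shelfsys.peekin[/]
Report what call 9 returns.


$ cruncher.plus x='80/3'
= 80/3
$ shelfsys.mkfold p='/se'
= ok
$ shelfsys.pen p='/se/veros' c='babe'
= created
$ shelfsys.expunge p='/se/veros'
= ok
$ shelfsys.expunge p='/se'
= ok
$ shelfsys.pen p='/hudofo' c='penoso'
= created
$ cruncher.over x='-54'
= -40/81
$ shelfsys.expunge p='/sni'
= ok
$ shelfsys.peekin p='/'
= [culom, fosmapal/, hudofo]

Answer: [culom, fosmapal/, hudofo]


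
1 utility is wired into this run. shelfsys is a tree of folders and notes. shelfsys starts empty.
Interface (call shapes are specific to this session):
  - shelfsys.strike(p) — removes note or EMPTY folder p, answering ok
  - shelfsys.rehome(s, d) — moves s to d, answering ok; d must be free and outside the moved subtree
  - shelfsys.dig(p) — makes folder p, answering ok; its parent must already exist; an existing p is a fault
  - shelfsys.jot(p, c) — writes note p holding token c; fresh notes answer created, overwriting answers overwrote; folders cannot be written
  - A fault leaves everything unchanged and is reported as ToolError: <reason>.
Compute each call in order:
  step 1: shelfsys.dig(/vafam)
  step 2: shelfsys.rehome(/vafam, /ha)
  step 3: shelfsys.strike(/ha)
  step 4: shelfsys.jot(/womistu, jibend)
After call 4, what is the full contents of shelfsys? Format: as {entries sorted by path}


% dig(p='/vafam') ~> ok
% rehome(s='/vafam', d='/ha') ~> ok
% strike(p='/ha') ~> ok
% jot(p='/womistu', c='jibend') ~> created

Answer: {womistu=jibend}


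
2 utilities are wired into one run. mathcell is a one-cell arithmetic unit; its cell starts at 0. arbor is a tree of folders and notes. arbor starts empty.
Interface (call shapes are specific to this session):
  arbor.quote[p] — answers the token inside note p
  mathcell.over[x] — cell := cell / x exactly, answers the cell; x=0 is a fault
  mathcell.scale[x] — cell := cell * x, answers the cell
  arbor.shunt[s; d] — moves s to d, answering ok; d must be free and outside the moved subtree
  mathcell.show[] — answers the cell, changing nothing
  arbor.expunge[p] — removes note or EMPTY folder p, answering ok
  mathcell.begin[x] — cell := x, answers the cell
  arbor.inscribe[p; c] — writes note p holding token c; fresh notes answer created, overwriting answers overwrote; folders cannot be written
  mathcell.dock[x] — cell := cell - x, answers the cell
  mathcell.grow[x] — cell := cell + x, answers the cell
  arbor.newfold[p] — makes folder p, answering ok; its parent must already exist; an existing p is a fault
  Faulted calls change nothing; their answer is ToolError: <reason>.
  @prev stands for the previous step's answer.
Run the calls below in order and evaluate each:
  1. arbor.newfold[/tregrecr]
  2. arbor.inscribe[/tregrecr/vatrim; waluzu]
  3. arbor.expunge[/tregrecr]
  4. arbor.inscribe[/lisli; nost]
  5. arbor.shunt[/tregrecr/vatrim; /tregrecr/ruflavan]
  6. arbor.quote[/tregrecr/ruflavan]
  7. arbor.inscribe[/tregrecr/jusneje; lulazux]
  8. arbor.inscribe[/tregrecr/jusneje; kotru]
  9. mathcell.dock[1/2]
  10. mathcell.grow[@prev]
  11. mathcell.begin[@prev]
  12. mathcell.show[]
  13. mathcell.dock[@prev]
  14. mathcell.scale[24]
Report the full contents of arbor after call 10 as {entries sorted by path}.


Answer: {lisli=nost, tregrecr/, tregrecr/jusneje=kotru, tregrecr/ruflavan=waluzu}

Derivation:
>> arbor.newfold(p: /tregrecr)
<< ok
>> arbor.inscribe(p: /tregrecr/vatrim, c: waluzu)
<< created
>> arbor.expunge(p: /tregrecr)
<< ToolError: not empty
>> arbor.inscribe(p: /lisli, c: nost)
<< created
>> arbor.shunt(s: /tregrecr/vatrim, d: /tregrecr/ruflavan)
<< ok
>> arbor.quote(p: /tregrecr/ruflavan)
<< waluzu
>> arbor.inscribe(p: /tregrecr/jusneje, c: lulazux)
<< created
>> arbor.inscribe(p: /tregrecr/jusneje, c: kotru)
<< overwrote
>> mathcell.dock(x: 1/2)
<< -1/2
>> mathcell.grow(x: @prev)
<< -1
>> mathcell.begin(x: @prev)
<< -1
>> mathcell.show()
<< -1
>> mathcell.dock(x: @prev)
<< 0
>> mathcell.scale(x: 24)
<< 0


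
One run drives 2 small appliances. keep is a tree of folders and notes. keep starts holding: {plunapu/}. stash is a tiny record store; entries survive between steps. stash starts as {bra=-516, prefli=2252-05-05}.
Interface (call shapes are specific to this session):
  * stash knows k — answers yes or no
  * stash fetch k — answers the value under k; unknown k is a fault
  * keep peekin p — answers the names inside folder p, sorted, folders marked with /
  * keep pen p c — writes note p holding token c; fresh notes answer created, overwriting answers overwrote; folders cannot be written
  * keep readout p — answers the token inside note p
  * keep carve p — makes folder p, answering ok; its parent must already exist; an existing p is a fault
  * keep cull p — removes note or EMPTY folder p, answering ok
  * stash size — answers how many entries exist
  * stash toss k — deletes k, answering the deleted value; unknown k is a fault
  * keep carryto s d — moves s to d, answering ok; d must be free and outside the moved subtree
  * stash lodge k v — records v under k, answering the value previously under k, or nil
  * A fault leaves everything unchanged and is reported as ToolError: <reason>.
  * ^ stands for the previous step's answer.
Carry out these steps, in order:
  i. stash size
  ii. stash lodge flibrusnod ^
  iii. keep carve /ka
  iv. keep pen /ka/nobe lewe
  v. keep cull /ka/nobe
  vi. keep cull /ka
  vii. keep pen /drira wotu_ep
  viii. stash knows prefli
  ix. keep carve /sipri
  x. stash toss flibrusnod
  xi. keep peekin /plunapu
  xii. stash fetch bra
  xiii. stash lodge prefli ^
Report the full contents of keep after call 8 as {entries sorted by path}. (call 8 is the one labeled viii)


[in] stash size
[out] 2
[in] stash lodge k=flibrusnod v=^
[out] nil
[in] keep carve p=/ka
[out] ok
[in] keep pen p=/ka/nobe c=lewe
[out] created
[in] keep cull p=/ka/nobe
[out] ok
[in] keep cull p=/ka
[out] ok
[in] keep pen p=/drira c=wotu_ep
[out] created
[in] stash knows k=prefli
[out] yes
[in] keep carve p=/sipri
[out] ok
[in] stash toss k=flibrusnod
[out] 2
[in] keep peekin p=/plunapu
[out] []
[in] stash fetch k=bra
[out] -516
[in] stash lodge k=prefli v=^
[out] 2252-05-05

Answer: {drira=wotu_ep, plunapu/}


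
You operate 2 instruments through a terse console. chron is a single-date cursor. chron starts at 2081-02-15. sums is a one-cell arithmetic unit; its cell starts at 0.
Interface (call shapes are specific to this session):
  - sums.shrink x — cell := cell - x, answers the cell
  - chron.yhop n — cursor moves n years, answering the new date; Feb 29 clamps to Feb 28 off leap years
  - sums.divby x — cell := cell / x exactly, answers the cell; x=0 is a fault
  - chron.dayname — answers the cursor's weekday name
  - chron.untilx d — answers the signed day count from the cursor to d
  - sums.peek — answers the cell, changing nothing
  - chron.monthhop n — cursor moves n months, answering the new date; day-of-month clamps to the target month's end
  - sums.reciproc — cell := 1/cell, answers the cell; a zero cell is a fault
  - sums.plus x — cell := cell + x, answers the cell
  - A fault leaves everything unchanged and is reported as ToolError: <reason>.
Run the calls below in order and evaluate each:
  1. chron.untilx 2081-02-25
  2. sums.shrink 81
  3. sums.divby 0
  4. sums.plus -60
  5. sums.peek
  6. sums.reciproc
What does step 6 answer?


Answer: -1/141

Derivation:
Using chron.untilx using d='2081-02-25', and observe 10.
Then sums.shrink using x='81', which returns -81.
I run sums.divby using x='0', — result: ToolError: division by zero.
Now I run sums.plus using x='-60': -141.
I run sums.peek, yielding -141.
Calling sums.reciproc(), giving -1/141.


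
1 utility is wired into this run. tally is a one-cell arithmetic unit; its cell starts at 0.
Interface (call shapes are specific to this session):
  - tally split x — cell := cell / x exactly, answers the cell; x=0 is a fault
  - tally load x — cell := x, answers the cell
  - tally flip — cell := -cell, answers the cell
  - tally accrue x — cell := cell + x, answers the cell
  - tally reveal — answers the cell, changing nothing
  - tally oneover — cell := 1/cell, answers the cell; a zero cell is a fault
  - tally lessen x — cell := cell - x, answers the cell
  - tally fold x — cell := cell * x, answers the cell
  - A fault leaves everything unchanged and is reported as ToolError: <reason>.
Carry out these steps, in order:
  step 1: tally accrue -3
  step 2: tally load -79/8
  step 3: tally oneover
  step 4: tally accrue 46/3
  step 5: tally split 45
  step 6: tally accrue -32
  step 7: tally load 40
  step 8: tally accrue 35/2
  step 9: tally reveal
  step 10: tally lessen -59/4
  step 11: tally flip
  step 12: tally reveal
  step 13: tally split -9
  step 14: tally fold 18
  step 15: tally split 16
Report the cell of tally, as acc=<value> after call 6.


==> tally accrue(x: -3)
<== -3
==> tally load(x: -79/8)
<== -79/8
==> tally oneover()
<== -8/79
==> tally accrue(x: 46/3)
<== 3610/237
==> tally split(x: 45)
<== 722/2133
==> tally accrue(x: -32)
<== -67534/2133
==> tally load(x: 40)
<== 40
==> tally accrue(x: 35/2)
<== 115/2
==> tally reveal()
<== 115/2
==> tally lessen(x: -59/4)
<== 289/4
==> tally flip()
<== -289/4
==> tally reveal()
<== -289/4
==> tally split(x: -9)
<== 289/36
==> tally fold(x: 18)
<== 289/2
==> tally split(x: 16)
<== 289/32

Answer: acc=-67534/2133


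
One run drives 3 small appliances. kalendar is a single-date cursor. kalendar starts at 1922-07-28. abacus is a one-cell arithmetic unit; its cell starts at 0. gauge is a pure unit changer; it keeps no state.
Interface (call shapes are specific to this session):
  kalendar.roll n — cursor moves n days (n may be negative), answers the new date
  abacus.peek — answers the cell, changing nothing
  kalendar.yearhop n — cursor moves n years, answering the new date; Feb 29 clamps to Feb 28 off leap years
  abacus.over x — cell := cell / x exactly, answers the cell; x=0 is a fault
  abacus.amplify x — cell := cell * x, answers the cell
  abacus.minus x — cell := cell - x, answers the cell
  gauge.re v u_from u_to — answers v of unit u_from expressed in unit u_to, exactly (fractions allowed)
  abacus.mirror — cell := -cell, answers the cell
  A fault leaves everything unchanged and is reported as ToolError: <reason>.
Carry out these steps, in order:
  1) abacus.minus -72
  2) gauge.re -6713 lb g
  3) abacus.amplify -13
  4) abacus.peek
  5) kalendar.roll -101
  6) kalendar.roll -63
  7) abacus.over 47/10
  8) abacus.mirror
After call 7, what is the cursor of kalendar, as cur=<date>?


Act: abacus.minus[x: -72]
Obs: 72
Act: gauge.re[v: -6713; u_from: lb; u_to: g]
Obs: -304496557981/100000
Act: abacus.amplify[x: -13]
Obs: -936
Act: abacus.peek[]
Obs: -936
Act: kalendar.roll[n: -101]
Obs: 1922-04-18
Act: kalendar.roll[n: -63]
Obs: 1922-02-14
Act: abacus.over[x: 47/10]
Obs: -9360/47
Act: abacus.mirror[]
Obs: 9360/47

Answer: cur=1922-02-14


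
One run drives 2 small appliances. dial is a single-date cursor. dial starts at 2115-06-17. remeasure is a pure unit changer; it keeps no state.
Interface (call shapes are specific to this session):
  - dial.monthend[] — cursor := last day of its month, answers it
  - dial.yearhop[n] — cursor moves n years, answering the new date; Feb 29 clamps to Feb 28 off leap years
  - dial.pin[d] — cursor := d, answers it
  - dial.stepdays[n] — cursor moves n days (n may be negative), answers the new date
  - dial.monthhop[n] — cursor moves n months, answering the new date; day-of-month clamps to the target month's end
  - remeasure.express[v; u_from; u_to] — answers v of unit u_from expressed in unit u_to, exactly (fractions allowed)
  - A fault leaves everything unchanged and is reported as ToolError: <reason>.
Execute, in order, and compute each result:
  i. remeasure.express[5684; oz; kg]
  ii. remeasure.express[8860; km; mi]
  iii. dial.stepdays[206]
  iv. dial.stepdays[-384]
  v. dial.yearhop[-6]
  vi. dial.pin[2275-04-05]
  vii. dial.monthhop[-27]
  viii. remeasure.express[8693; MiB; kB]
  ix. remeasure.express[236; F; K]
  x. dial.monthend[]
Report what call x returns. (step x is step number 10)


Answer: 2273-01-31

Derivation:
;; 1. remeasure.express(v→5684, u_from→oz, u_to→kg) == 64455475777/400000000
;; 2. remeasure.express(v→8860, u_from→km, u_to→mi) == 69218750/12573
;; 3. dial.stepdays(n→206) == 2116-01-09
;; 4. dial.stepdays(n→-384) == 2114-12-21
;; 5. dial.yearhop(n→-6) == 2108-12-21
;; 6. dial.pin(d→2275-04-05) == 2275-04-05
;; 7. dial.monthhop(n→-27) == 2273-01-05
;; 8. remeasure.express(v→8693, u_from→MiB, u_to→kB) == 1139408896/125
;; 9. remeasure.express(v→236, u_from→F, u_to→K) == 23189/60
;; 10. dial.monthend() == 2273-01-31


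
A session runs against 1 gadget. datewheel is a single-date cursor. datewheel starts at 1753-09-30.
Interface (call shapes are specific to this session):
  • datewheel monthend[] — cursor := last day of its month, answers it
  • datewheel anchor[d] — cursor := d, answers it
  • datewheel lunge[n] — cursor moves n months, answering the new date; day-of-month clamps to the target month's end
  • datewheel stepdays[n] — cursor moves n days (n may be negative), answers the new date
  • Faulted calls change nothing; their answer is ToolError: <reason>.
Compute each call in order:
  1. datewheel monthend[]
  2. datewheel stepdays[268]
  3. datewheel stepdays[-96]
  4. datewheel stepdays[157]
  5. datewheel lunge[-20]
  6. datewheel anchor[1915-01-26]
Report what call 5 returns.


// datewheel monthend() => 1753-09-30
// datewheel stepdays(n=268) => 1754-06-25
// datewheel stepdays(n=-96) => 1754-03-21
// datewheel stepdays(n=157) => 1754-08-25
// datewheel lunge(n=-20) => 1752-12-25
// datewheel anchor(d=1915-01-26) => 1915-01-26

Answer: 1752-12-25


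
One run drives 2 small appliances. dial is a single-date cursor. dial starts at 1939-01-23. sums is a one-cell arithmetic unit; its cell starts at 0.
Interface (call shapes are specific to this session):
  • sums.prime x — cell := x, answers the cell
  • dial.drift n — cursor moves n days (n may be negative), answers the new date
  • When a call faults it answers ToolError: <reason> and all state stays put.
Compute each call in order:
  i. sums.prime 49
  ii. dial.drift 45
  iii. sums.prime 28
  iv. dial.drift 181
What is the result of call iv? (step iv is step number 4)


Answer: 1939-09-06

Derivation:
·→ sums.prime(x: 49)
·← 49
·→ dial.drift(n: 45)
·← 1939-03-09
·→ sums.prime(x: 28)
·← 28
·→ dial.drift(n: 181)
·← 1939-09-06


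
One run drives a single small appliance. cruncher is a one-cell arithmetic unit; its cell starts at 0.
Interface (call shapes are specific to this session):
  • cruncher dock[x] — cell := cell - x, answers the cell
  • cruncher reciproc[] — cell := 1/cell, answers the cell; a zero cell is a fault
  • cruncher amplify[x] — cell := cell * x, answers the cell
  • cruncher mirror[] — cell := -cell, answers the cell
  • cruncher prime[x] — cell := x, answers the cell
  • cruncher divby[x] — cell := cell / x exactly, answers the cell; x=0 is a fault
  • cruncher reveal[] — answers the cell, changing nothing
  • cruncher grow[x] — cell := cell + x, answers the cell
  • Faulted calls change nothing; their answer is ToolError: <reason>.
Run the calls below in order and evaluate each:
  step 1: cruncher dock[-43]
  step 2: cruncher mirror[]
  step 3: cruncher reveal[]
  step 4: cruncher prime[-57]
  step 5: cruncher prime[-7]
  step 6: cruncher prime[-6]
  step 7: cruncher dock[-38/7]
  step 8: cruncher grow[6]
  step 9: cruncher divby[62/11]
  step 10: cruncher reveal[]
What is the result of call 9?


Step: cruncher dock[-43]
Result: 43
Step: cruncher mirror[]
Result: -43
Step: cruncher reveal[]
Result: -43
Step: cruncher prime[-57]
Result: -57
Step: cruncher prime[-7]
Result: -7
Step: cruncher prime[-6]
Result: -6
Step: cruncher dock[-38/7]
Result: -4/7
Step: cruncher grow[6]
Result: 38/7
Step: cruncher divby[62/11]
Result: 209/217
Step: cruncher reveal[]
Result: 209/217

Answer: 209/217


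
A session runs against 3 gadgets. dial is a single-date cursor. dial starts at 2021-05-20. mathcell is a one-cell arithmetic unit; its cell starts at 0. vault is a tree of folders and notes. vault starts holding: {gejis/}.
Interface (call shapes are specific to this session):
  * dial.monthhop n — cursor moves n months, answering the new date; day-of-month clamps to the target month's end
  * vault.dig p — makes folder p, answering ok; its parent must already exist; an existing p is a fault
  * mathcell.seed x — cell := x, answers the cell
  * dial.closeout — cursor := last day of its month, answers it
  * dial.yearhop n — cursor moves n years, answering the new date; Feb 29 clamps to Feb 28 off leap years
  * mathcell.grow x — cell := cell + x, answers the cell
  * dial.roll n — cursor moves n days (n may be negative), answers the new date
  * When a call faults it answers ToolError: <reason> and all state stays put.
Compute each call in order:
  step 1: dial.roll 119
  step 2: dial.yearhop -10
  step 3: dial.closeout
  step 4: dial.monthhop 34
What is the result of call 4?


Step: roll[n→119]
Result: 2021-09-16
Step: yearhop[n→-10]
Result: 2011-09-16
Step: closeout[]
Result: 2011-09-30
Step: monthhop[n→34]
Result: 2014-07-30

Answer: 2014-07-30


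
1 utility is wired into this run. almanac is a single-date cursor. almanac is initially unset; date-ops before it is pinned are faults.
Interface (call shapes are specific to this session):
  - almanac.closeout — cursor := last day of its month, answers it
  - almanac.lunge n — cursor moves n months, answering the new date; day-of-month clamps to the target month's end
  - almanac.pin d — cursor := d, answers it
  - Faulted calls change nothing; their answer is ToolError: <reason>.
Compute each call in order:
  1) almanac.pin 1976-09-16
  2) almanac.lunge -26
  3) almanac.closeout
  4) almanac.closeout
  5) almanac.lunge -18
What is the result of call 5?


→ pin(d: 1976-09-16)
← 1976-09-16
→ lunge(n: -26)
← 1974-07-16
→ closeout()
← 1974-07-31
→ closeout()
← 1974-07-31
→ lunge(n: -18)
← 1973-01-31

Answer: 1973-01-31


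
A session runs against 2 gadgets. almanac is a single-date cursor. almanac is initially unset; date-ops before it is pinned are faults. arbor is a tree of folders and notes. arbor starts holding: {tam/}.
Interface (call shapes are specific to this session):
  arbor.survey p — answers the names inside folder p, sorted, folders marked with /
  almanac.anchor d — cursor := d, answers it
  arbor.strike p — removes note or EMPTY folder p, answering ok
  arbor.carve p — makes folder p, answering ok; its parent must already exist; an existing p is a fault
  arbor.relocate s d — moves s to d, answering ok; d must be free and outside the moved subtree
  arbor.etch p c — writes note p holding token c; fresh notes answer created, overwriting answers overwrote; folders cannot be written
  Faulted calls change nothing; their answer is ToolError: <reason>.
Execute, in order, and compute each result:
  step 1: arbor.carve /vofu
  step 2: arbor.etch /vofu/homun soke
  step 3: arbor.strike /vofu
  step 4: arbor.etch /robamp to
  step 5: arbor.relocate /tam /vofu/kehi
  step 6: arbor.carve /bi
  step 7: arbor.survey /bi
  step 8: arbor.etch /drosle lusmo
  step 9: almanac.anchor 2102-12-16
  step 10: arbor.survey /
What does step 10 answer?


Answer: [bi/, drosle, robamp, vofu/]

Derivation:
// arbor.carve(p: /vofu) => ok
// arbor.etch(p: /vofu/homun, c: soke) => created
// arbor.strike(p: /vofu) => ToolError: not empty
// arbor.etch(p: /robamp, c: to) => created
// arbor.relocate(s: /tam, d: /vofu/kehi) => ok
// arbor.carve(p: /bi) => ok
// arbor.survey(p: /bi) => []
// arbor.etch(p: /drosle, c: lusmo) => created
// almanac.anchor(d: 2102-12-16) => 2102-12-16
// arbor.survey(p: /) => [bi/, drosle, robamp, vofu/]


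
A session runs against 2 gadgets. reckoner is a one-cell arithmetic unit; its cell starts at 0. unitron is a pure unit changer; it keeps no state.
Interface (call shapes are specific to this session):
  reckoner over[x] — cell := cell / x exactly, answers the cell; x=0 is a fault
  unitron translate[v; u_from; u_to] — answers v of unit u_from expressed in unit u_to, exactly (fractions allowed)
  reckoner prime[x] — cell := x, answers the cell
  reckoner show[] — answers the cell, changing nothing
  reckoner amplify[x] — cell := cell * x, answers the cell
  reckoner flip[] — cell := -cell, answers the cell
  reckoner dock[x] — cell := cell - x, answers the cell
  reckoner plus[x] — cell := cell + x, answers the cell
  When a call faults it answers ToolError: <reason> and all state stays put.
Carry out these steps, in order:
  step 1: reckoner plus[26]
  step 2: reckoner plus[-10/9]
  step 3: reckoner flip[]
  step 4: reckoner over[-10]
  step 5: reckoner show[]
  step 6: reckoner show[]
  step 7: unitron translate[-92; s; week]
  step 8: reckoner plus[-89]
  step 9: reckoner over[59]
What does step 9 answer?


Answer: -3893/2655

Derivation:
> reckoner plus x='26'
= 26
> reckoner plus x='-10/9'
= 224/9
> reckoner flip
= -224/9
> reckoner over x='-10'
= 112/45
> reckoner show
= 112/45
> reckoner show
= 112/45
> unitron translate v='-92' u_from='s' u_to='week'
= -23/151200
> reckoner plus x='-89'
= -3893/45
> reckoner over x='59'
= -3893/2655


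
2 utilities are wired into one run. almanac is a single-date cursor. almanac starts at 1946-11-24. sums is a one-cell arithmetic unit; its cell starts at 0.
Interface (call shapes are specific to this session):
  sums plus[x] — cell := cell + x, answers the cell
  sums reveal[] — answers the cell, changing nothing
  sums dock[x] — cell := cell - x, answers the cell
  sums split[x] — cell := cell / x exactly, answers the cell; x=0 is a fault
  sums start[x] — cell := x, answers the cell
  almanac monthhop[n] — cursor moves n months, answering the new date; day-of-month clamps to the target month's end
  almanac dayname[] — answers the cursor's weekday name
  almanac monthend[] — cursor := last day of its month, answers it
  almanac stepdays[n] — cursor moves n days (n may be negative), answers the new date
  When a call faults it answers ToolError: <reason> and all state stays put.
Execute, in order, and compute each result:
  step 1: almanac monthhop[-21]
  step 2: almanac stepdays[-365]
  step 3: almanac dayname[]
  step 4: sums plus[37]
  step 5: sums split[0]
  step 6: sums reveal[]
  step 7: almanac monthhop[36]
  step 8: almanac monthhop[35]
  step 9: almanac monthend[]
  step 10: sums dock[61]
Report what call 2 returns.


Answer: 1944-02-25

Derivation:
==> almanac monthhop(n: -21)
<== 1945-02-24
==> almanac stepdays(n: -365)
<== 1944-02-25
==> almanac dayname()
<== Friday
==> sums plus(x: 37)
<== 37
==> sums split(x: 0)
<== ToolError: division by zero
==> sums reveal()
<== 37
==> almanac monthhop(n: 36)
<== 1947-02-25
==> almanac monthhop(n: 35)
<== 1950-01-25
==> almanac monthend()
<== 1950-01-31
==> sums dock(x: 61)
<== -24


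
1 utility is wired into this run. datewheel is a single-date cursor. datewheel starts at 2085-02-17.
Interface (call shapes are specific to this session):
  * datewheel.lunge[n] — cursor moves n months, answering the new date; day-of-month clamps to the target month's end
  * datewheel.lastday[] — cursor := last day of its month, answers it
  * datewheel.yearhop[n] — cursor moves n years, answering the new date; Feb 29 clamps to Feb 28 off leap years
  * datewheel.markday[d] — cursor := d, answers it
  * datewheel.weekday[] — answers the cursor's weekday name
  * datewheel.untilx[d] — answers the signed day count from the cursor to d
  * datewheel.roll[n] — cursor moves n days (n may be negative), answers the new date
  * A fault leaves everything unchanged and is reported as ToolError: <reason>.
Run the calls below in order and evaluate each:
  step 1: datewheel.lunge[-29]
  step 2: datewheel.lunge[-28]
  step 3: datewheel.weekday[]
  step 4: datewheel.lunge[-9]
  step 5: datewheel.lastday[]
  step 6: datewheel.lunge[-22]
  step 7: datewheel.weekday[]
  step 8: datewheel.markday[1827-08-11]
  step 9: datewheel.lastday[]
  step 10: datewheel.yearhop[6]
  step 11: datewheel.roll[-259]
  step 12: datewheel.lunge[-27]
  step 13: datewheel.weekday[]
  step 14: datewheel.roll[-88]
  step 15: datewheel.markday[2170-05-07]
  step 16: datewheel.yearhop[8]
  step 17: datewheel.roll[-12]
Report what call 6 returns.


# 1. datewheel.lunge(n=-29) : 2082-09-17
# 2. datewheel.lunge(n=-28) : 2080-05-17
# 3. datewheel.weekday() : Friday
# 4. datewheel.lunge(n=-9) : 2079-08-17
# 5. datewheel.lastday() : 2079-08-31
# 6. datewheel.lunge(n=-22) : 2077-10-31
# 7. datewheel.weekday() : Sunday
# 8. datewheel.markday(d=1827-08-11) : 1827-08-11
# 9. datewheel.lastday() : 1827-08-31
# 10. datewheel.yearhop(n=6) : 1833-08-31
# 11. datewheel.roll(n=-259) : 1832-12-15
# 12. datewheel.lunge(n=-27) : 1830-09-15
# 13. datewheel.weekday() : Wednesday
# 14. datewheel.roll(n=-88) : 1830-06-19
# 15. datewheel.markday(d=2170-05-07) : 2170-05-07
# 16. datewheel.yearhop(n=8) : 2178-05-07
# 17. datewheel.roll(n=-12) : 2178-04-25

Answer: 2077-10-31


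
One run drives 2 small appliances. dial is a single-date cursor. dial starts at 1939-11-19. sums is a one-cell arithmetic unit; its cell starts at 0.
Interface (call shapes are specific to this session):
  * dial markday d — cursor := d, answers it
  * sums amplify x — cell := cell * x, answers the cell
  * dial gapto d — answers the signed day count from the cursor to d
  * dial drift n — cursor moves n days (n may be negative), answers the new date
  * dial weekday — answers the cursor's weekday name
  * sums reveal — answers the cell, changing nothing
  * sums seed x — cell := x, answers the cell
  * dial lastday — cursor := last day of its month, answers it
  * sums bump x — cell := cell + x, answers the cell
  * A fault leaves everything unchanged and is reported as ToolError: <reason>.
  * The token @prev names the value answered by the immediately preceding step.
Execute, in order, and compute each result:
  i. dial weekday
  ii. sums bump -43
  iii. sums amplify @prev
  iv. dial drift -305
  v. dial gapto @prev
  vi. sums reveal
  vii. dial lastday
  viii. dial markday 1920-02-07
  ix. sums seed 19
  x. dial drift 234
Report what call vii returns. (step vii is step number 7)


I use dial weekday(), yielding Sunday.
Using sums bump on x: -43, and see -43.
I call sums amplify on x: @prev, and observe 1849.
Using dial drift on n: -305, which returns 1939-01-18.
I call dial gapto on d: @prev, and observe 0.
I use sums reveal(), → 1849.
Calling dial lastday, and observe 1939-01-31.
Invoking dial markday on d: 1920-02-07, giving 1920-02-07.
Using sums seed on x: 19, yielding 19.
Next I call dial drift on n: 234, → 1920-09-28.

Answer: 1939-01-31


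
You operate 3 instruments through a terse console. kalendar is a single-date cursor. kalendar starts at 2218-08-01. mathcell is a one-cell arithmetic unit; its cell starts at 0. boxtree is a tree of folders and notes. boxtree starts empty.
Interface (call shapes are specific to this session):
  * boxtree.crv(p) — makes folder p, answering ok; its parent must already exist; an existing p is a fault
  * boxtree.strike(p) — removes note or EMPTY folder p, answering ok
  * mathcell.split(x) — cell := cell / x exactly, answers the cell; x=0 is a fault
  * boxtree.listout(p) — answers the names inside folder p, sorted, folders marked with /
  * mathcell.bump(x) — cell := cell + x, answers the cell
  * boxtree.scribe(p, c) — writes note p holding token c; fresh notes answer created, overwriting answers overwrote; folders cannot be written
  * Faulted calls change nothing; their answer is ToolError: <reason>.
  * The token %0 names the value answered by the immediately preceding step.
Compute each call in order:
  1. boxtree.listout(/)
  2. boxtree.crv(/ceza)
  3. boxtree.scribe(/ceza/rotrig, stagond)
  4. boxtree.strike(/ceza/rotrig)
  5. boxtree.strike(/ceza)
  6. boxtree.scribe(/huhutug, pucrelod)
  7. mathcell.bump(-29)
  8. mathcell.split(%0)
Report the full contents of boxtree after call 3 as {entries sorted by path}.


Answer: {ceza/, ceza/rotrig=stagond}

Derivation:
CALL boxtree.listout[/]
RET  []
CALL boxtree.crv[/ceza]
RET  ok
CALL boxtree.scribe[/ceza/rotrig; stagond]
RET  created
CALL boxtree.strike[/ceza/rotrig]
RET  ok
CALL boxtree.strike[/ceza]
RET  ok
CALL boxtree.scribe[/huhutug; pucrelod]
RET  created
CALL mathcell.bump[-29]
RET  -29
CALL mathcell.split[%0]
RET  1


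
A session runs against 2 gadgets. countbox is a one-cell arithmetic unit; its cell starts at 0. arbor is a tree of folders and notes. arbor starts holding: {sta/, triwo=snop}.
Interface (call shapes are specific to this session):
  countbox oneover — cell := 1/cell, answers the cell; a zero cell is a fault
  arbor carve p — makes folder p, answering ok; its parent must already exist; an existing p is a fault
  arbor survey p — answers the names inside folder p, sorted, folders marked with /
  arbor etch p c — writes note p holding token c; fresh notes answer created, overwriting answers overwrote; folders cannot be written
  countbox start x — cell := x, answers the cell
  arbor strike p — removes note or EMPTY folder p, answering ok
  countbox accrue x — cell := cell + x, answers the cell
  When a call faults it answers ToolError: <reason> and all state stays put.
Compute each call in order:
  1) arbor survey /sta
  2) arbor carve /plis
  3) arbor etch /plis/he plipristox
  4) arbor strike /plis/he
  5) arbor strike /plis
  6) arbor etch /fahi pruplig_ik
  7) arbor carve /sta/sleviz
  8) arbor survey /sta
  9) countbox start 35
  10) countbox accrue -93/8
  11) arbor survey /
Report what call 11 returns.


Answer: [fahi, sta/, triwo]

Derivation:
Step: arbor survey[p→/sta]
Result: []
Step: arbor carve[p→/plis]
Result: ok
Step: arbor etch[p→/plis/he; c→plipristox]
Result: created
Step: arbor strike[p→/plis/he]
Result: ok
Step: arbor strike[p→/plis]
Result: ok
Step: arbor etch[p→/fahi; c→pruplig_ik]
Result: created
Step: arbor carve[p→/sta/sleviz]
Result: ok
Step: arbor survey[p→/sta]
Result: [sleviz/]
Step: countbox start[x→35]
Result: 35
Step: countbox accrue[x→-93/8]
Result: 187/8
Step: arbor survey[p→/]
Result: [fahi, sta/, triwo]


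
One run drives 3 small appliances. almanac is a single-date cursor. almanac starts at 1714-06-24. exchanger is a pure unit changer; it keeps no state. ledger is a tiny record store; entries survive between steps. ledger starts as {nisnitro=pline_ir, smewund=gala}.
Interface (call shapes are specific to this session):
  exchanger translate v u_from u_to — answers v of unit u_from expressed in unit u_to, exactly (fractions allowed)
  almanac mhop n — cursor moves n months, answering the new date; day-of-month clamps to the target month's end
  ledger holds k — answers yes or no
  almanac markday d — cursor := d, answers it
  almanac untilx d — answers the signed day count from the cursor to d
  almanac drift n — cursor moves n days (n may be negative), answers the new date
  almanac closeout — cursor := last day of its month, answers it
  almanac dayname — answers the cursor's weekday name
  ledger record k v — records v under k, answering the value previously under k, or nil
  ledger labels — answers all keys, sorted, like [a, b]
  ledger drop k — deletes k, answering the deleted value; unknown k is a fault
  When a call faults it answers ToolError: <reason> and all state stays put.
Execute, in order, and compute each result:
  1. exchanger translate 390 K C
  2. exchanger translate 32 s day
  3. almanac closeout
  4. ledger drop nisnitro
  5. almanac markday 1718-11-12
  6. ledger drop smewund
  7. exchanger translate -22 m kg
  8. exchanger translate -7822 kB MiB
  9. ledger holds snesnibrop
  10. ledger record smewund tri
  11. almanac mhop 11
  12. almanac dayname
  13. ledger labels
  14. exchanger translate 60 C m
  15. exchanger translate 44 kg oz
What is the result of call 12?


Answer: Thursday

Derivation:
[in] exchanger translate v=390 u_from=K u_to=C
= 2337/20
[in] exchanger translate v=32 u_from=s u_to=day
= 1/2700
[in] almanac closeout
= 1714-06-30
[in] ledger drop k=nisnitro
= pline_ir
[in] almanac markday d=1718-11-12
= 1718-11-12
[in] ledger drop k=smewund
= gala
[in] exchanger translate v=-22 u_from=m u_to=kg
= ToolError: incompatible units
[in] exchanger translate v=-7822 u_from=kB u_to=MiB
= -488875/65536
[in] ledger holds k=snesnibrop
= no
[in] ledger record k=smewund v=tri
= nil
[in] almanac mhop n=11
= 1719-10-12
[in] almanac dayname
= Thursday
[in] ledger labels
= [smewund]
[in] exchanger translate v=60 u_from=C u_to=m
= ToolError: incompatible units
[in] exchanger translate v=44 u_from=kg u_to=oz
= 6400000000/4123567
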